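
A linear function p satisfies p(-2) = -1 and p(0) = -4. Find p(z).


p(z) = mz + b. Using p(-2)=-1, p(0)=-4:
m = (-1 + 4)/(-2) = 3/-2 = -3/2
b = -1 - m*(-2) = -1 - 3 = -4
p(z) = -(3/2)z - 4


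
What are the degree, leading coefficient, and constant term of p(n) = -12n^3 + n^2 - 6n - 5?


Highest power of n is 3, with coefficient -12. Constant term is -5.
Degree = 3, leading coefficient = -12, constant term = -5


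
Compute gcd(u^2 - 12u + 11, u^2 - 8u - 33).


Factor each:
  u^2 - 12u + 11 = (u - 11)(u - 1)
  u^2 - 8u - 33 = (u - 11)(u + 3)
Common monic factor: u - 11


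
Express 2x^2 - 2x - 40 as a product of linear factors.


Roots satisfy r1 + r2 = -b/a = 1 and r1*r2 = c/a = -20.
So r1 = 5, r2 = -4.
2x^2 - 2x - 40 = 2(x - r1)(x - r2) = 2(x - 5)(x + 4)


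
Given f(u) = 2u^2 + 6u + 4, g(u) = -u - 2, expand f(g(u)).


Substitute g(u) into f:
f(g(u)) = 2*(-u - 2)^2 + 6*(-u - 2) + 4
(-u - 2)^2 = u^2 + 4u + 4
Expand and combine: 2u^2 + 2u


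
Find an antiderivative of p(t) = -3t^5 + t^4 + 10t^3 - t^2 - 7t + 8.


Reverse power rule on each term:
  ∫ -3t^5 dt = -(1/2)t^6
  ∫ t^4 dt = (1/5)t^5
  ∫ 10t^3 dt = (5/2)t^4
  ∫ -t^2 dt = -(1/3)t^3
  ∫ -7t dt = -(7/2)t^2
  ∫ 8 dt = 8t
F(t) = -(1/2)t^6 + (1/5)t^5 + (5/2)t^4 - (1/3)t^3 - (7/2)t^2 + 8t + C


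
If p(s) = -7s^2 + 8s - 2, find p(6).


Using direct substitution:
  -7 * (6)^2 = -252
  8 * (6)^1 = 48
  constant: -2
Sum = -252 + 48 - 2 = -206


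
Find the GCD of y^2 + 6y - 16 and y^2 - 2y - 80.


Factor each:
  y^2 + 6y - 16 = (y + 8)(y - 2)
  y^2 - 2y - 80 = (y + 8)(y - 10)
Common monic factor: y + 8


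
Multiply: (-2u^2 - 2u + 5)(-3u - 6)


Distribute each term of the first polynomial:
  (-2u^2)(-3u - 6) = 6u^3 + 12u^2
  (-2u)(-3u - 6) = 6u^2 + 12u
  (5)(-3u - 6) = -15u - 30
Sum: 6u^3 + 18u^2 - 3u - 30


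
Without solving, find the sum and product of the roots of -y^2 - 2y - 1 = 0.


For ay^2+by+c=0: sum = -b/a, product = c/a.
a=-1, b=-2, c=-1
Sum = -(-2)/-1 = -2
Product = (-1)/-1 = 1


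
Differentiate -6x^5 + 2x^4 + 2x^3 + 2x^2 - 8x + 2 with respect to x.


Apply the power rule term by term:
  d/dx(-6x^5) = -30x^4
  d/dx(2x^4) = 8x^3
  d/dx(2x^3) = 6x^2
  d/dx(2x^2) = 4x
  d/dx(-8x) = -8
  d/dx(2) = 0
p'(x) = -30x^4 + 8x^3 + 6x^2 + 4x - 8


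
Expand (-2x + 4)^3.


Expand (-2x + 4)^3 by repeated multiplication:
  (-2x + 4)^2 = 4x^2 - 16x + 16
= -8x^3 + 48x^2 - 96x + 64


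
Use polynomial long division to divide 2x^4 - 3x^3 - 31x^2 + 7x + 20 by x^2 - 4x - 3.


(2x^4 - 3x^3 - 31x^2 + 7x + 20) / (x^2 - 4x - 3)
Step 1: 2x^2 * (x^2 - 4x - 3) = 2x^4 - 8x^3 - 6x^2; subtract.
Step 2: 5x * (x^2 - 4x - 3) = 5x^3 - 20x^2 - 15x; subtract.
Step 3: -5 * (x^2 - 4x - 3) = -5x^2 + 20x + 15; subtract.
Quotient: 2x^2 + 5x - 5, Remainder: 2x + 5


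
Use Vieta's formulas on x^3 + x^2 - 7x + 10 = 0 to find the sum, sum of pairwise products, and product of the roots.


Monic cubic x^3+bx^2+cx+d=0: sum=-b, pairwise sum=c, product=-d.
b=1, c=-7, d=10
r1+r2+r3 = -1
r1r2+r1r3+r2r3 = -7
r1r2r3 = -10


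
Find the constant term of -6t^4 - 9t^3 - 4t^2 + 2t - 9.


Read off the constant term: -9


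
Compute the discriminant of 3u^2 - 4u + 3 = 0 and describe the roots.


D = b^2 - 4ac = (-4)^2 - 4(3)(3) = 16 - 36 = -20
Since D < 0: two complex conjugate roots (no real roots)


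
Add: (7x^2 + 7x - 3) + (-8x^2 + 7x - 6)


Align terms by degree and add:
  7x^2 + 7x - 3
  -8x^2 + 7x - 6
= -x^2 + 14x - 9


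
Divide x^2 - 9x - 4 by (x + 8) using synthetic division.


Synthetic division with c = -8. Coefficients: 1, -9, -4
Bring down 1.
  1 * -8 = -8; -8 - 9 = -17
  -17 * -8 = 136; 136 - 4 = 132
Quotient: x - 17, Remainder: 132


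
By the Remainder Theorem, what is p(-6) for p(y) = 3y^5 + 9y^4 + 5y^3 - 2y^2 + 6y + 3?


By the Remainder Theorem, the remainder equals p(-6):
  3*(-6)^5 = -23328
  9*(-6)^4 = 11664
  5*(-6)^3 = -1080
  -2*(-6)^2 = -72
  6*(-6)^1 = -36
  constant: 3
Sum: -23328 + 11664 - 1080 - 72 - 36 + 3 = -12849


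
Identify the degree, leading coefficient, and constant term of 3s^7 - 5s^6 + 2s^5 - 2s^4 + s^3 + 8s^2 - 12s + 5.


Highest power of s is 7, with coefficient 3. Constant term is 5.
Degree = 7, leading coefficient = 3, constant term = 5


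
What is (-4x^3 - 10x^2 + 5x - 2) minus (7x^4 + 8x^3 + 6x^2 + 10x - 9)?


Distribute the minus sign:
  (-4x^3 - 10x^2 + 5x - 2)
- (7x^4 + 8x^3 + 6x^2 + 10x - 9)
Negate second polynomial: -7x^4 - 8x^3 - 6x^2 - 10x + 9
Add: -7x^4 - 12x^3 - 16x^2 - 5x + 7


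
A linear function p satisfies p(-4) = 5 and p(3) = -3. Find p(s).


p(s) = ms + b. Using p(-4)=5, p(3)=-3:
m = (5 + 3)/(-4 - 3) = 8/-7 = -8/7
b = 5 - m*(-4) = 5 - 32/7 = 3/7
p(s) = -(8/7)s + (3/7)


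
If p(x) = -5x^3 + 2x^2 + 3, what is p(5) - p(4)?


p(5) = -572
p(4) = -285
p(5) - p(4) = -572 + 285 = -287


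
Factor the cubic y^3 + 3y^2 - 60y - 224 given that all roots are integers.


Try integer roots (divisors of -224). y=-4: p(-4)=0.
Divide out (y + 4): quotient is y^2 - y - 56.
Factor the quadratic: (y + 7)(y - 8)
Result: (y + 4)(y + 7)(y - 8)


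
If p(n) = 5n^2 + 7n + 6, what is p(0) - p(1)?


p(0) = 6
p(1) = 18
p(0) - p(1) = 6 - 18 = -12


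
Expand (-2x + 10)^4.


Expand (-2x + 10)^4 by repeated multiplication:
  (-2x + 10)^2 = 4x^2 - 40x + 100
  (-2x + 10)^3 = -8x^3 + 120x^2 - 600x + 1000
= 16x^4 - 320x^3 + 2400x^2 - 8000x + 10000


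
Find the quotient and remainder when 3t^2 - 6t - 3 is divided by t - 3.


(3t^2 - 6t - 3) / (t - 3)
Step 1: 3t * (t - 3) = 3t^2 - 9t; subtract.
Step 2: 3 * (t - 3) = 3t - 9; subtract.
Quotient: 3t + 3, Remainder: 6


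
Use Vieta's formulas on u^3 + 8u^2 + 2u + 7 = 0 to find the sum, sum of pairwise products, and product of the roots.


Monic cubic u^3+bu^2+cu+d=0: sum=-b, pairwise sum=c, product=-d.
b=8, c=2, d=7
r1+r2+r3 = -8
r1r2+r1r3+r2r3 = 2
r1r2r3 = -7


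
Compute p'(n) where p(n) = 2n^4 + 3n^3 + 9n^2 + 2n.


Apply the power rule term by term:
  d/dn(2n^4) = 8n^3
  d/dn(3n^3) = 9n^2
  d/dn(9n^2) = 18n
  d/dn(2n) = 2
p'(n) = 8n^3 + 9n^2 + 18n + 2


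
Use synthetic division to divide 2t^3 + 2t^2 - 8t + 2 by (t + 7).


Synthetic division with c = -7. Coefficients: 2, 2, -8, 2
Bring down 2.
  2 * -7 = -14; -14 + 2 = -12
  -12 * -7 = 84; 84 - 8 = 76
  76 * -7 = -532; -532 + 2 = -530
Quotient: 2t^2 - 12t + 76, Remainder: -530


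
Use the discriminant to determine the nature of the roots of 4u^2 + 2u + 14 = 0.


D = b^2 - 4ac = (2)^2 - 4(4)(14) = 4 - 224 = -220
Since D < 0: two complex conjugate roots (no real roots)


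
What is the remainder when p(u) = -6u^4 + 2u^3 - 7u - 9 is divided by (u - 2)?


By the Remainder Theorem, the remainder equals p(2):
  -6*(2)^4 = -96
  2*(2)^3 = 16
  0*(2)^2 = 0
  -7*(2)^1 = -14
  constant: -9
Sum: -96 + 16 + 0 - 14 - 9 = -103


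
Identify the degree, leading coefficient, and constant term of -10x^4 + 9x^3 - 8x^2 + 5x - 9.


Highest power of x is 4, with coefficient -10. Constant term is -9.
Degree = 4, leading coefficient = -10, constant term = -9


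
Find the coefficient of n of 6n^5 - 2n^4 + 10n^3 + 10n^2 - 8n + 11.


Read off the coefficient of n: -8


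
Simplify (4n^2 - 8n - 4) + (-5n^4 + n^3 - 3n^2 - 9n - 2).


Align terms by degree and add:
  4n^2 - 8n - 4
  -5n^4 + n^3 - 3n^2 - 9n - 2
= -5n^4 + n^3 + n^2 - 17n - 6


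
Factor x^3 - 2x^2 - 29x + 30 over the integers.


Try integer roots (divisors of 30). x=-5: p(-5)=0.
Divide out (x + 5): quotient is x^2 - 7x + 6.
Factor the quadratic: (x - 6)(x - 1)
Result: (x + 5)(x - 6)(x - 1)


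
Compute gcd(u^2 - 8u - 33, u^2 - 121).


Factor each:
  u^2 - 8u - 33 = (u - 11)(u + 3)
  u^2 - 121 = (u - 11)(u + 11)
Common monic factor: u - 11


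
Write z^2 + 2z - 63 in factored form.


Roots satisfy r1 + r2 = -b/a = -2 and r1*r2 = c/a = -63.
So r1 = 7, r2 = -9.
z^2 + 2z - 63 = (z - r1)(z - r2) = (z - 7)(z + 9)


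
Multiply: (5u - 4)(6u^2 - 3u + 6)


Distribute each term of the first polynomial:
  (5u)(6u^2 - 3u + 6) = 30u^3 - 15u^2 + 30u
  (-4)(6u^2 - 3u + 6) = -24u^2 + 12u - 24
Sum: 30u^3 - 39u^2 + 42u - 24


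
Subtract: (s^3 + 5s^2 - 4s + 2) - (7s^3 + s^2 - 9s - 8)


Distribute the minus sign:
  (s^3 + 5s^2 - 4s + 2)
- (7s^3 + s^2 - 9s - 8)
Negate second polynomial: -7s^3 - s^2 + 9s + 8
Add: -6s^3 + 4s^2 + 5s + 10


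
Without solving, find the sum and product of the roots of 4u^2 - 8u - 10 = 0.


For au^2+bu+c=0: sum = -b/a, product = c/a.
a=4, b=-8, c=-10
Sum = -(-8)/4 = 2
Product = (-10)/4 = -5/2


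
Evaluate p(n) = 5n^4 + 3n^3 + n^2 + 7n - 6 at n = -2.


Using direct substitution:
  5 * (-2)^4 = 80
  3 * (-2)^3 = -24
  1 * (-2)^2 = 4
  7 * (-2)^1 = -14
  constant: -6
Sum = 80 - 24 + 4 - 14 - 6 = 40


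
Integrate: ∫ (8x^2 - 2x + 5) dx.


Reverse power rule on each term:
  ∫ 8x^2 dx = (8/3)x^3
  ∫ -2x dx = -x^2
  ∫ 5 dx = 5x
F(x) = (8/3)x^3 - x^2 + 5x + C


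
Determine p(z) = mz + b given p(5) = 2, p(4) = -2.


p(z) = mz + b. Using p(5)=2, p(4)=-2:
m = (2 + 2)/(5 - 4) = 4/1 = 4
b = 2 - m*(5) = 2 - 20 = -18
p(z) = 4z - 18


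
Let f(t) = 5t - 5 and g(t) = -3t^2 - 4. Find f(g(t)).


Substitute g(t) into f:
f(g(t)) = 5*(-3t^2 - 4) + (-5)
Expand and combine: -15t^2 - 25


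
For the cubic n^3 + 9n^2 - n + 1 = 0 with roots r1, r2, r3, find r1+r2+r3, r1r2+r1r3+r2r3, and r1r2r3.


Monic cubic n^3+bn^2+cn+d=0: sum=-b, pairwise sum=c, product=-d.
b=9, c=-1, d=1
r1+r2+r3 = -9
r1r2+r1r3+r2r3 = -1
r1r2r3 = -1


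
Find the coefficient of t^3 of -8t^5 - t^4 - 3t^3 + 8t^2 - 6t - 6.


Read off the coefficient of t^3: -3


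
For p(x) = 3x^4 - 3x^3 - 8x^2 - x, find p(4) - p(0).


p(4) = 444
p(0) = 0
p(4) - p(0) = 444 = 444


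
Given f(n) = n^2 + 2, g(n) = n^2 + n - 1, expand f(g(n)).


Substitute g(n) into f:
f(g(n)) = 1*(n^2 + n - 1)^2 + 2
(n^2 + n - 1)^2 = n^4 + 2n^3 - n^2 - 2n + 1
Expand and combine: n^4 + 2n^3 - n^2 - 2n + 3


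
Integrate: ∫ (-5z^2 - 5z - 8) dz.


Reverse power rule on each term:
  ∫ -5z^2 dz = -(5/3)z^3
  ∫ -5z dz = -(5/2)z^2
  ∫ -8 dz = -8z
F(z) = -(5/3)z^3 - (5/2)z^2 - 8z + C


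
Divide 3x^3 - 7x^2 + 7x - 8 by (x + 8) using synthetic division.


Synthetic division with c = -8. Coefficients: 3, -7, 7, -8
Bring down 3.
  3 * -8 = -24; -24 - 7 = -31
  -31 * -8 = 248; 248 + 7 = 255
  255 * -8 = -2040; -2040 - 8 = -2048
Quotient: 3x^2 - 31x + 255, Remainder: -2048


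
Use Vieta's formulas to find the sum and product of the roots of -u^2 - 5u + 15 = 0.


For au^2+bu+c=0: sum = -b/a, product = c/a.
a=-1, b=-5, c=15
Sum = -(-5)/-1 = -5
Product = (15)/-1 = -15


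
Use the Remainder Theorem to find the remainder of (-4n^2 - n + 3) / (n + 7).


By the Remainder Theorem, the remainder equals p(-7):
  -4*(-7)^2 = -196
  -1*(-7)^1 = 7
  constant: 3
Sum: -196 + 7 + 3 = -186


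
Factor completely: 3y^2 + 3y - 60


Roots satisfy r1 + r2 = -b/a = -1 and r1*r2 = c/a = -20.
So r1 = 4, r2 = -5.
3y^2 + 3y - 60 = 3(y - r1)(y - r2) = 3(y - 4)(y + 5)


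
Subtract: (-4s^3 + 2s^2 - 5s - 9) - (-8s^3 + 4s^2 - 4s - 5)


Distribute the minus sign:
  (-4s^3 + 2s^2 - 5s - 9)
- (-8s^3 + 4s^2 - 4s - 5)
Negate second polynomial: 8s^3 - 4s^2 + 4s + 5
Add: 4s^3 - 2s^2 - s - 4


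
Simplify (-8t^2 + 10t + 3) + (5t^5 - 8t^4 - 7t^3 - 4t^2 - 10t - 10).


Align terms by degree and add:
  -8t^2 + 10t + 3
+ 5t^5 - 8t^4 - 7t^3 - 4t^2 - 10t - 10
= 5t^5 - 8t^4 - 7t^3 - 12t^2 - 7


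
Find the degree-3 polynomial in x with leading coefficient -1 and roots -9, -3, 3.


p(x) = -(x + 9)(x + 3)(x - 3)
Expand: -x^3 - 9x^2 + 9x + 81


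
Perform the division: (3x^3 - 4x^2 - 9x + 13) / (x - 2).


(3x^3 - 4x^2 - 9x + 13) / (x - 2)
Step 1: 3x^2 * (x - 2) = 3x^3 - 6x^2; subtract.
Step 2: 2x * (x - 2) = 2x^2 - 4x; subtract.
Step 3: -5 * (x - 2) = -5x + 10; subtract.
Quotient: 3x^2 + 2x - 5, Remainder: 3


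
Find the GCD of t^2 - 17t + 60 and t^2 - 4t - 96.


Factor each:
  t^2 - 17t + 60 = (t - 12)(t - 5)
  t^2 - 4t - 96 = (t - 12)(t + 8)
Common monic factor: t - 12


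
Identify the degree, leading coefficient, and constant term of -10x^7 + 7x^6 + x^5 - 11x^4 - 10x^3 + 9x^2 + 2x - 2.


Highest power of x is 7, with coefficient -10. Constant term is -2.
Degree = 7, leading coefficient = -10, constant term = -2


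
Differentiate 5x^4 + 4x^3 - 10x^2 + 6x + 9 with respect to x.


Apply the power rule term by term:
  d/dx(5x^4) = 20x^3
  d/dx(4x^3) = 12x^2
  d/dx(-10x^2) = -20x
  d/dx(6x) = 6
  d/dx(9) = 0
p'(x) = 20x^3 + 12x^2 - 20x + 6


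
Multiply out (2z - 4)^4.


Expand (2z - 4)^4 by repeated multiplication:
  (2z - 4)^2 = 4z^2 - 16z + 16
  (2z - 4)^3 = 8z^3 - 48z^2 + 96z - 64
= 16z^4 - 128z^3 + 384z^2 - 512z + 256


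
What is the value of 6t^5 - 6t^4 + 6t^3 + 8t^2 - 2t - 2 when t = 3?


Using direct substitution:
  6 * (3)^5 = 1458
  -6 * (3)^4 = -486
  6 * (3)^3 = 162
  8 * (3)^2 = 72
  -2 * (3)^1 = -6
  constant: -2
Sum = 1458 - 486 + 162 + 72 - 6 - 2 = 1198


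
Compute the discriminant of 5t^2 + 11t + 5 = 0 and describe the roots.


D = b^2 - 4ac = (11)^2 - 4(5)(5) = 121 - 100 = 21
Since D > 0: two distinct irrational roots


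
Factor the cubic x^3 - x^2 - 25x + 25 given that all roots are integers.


Try integer roots (divisors of 25). x=5: p(5)=0.
Divide out (x - 5): quotient is x^2 + 4x - 5.
Factor the quadratic: (x - 1)(x + 5)
Result: (x - 5)(x - 1)(x + 5)


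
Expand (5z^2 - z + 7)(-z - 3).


Distribute each term of the first polynomial:
  (5z^2)(-z - 3) = -5z^3 - 15z^2
  (-z)(-z - 3) = z^2 + 3z
  (7)(-z - 3) = -7z - 21
Sum: -5z^3 - 14z^2 - 4z - 21


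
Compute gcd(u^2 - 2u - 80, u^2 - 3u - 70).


Factor each:
  u^2 - 2u - 80 = (u - 10)(u + 8)
  u^2 - 3u - 70 = (u - 10)(u + 7)
Common monic factor: u - 10


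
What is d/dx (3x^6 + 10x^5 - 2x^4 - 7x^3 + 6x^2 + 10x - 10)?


Apply the power rule term by term:
  d/dx(3x^6) = 18x^5
  d/dx(10x^5) = 50x^4
  d/dx(-2x^4) = -8x^3
  d/dx(-7x^3) = -21x^2
  d/dx(6x^2) = 12x
  d/dx(10x) = 10
  d/dx(-10) = 0
p'(x) = 18x^5 + 50x^4 - 8x^3 - 21x^2 + 12x + 10


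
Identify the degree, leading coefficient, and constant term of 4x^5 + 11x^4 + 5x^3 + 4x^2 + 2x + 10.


Highest power of x is 5, with coefficient 4. Constant term is 10.
Degree = 5, leading coefficient = 4, constant term = 10


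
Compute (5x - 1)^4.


Expand (5x - 1)^4 by repeated multiplication:
  (5x - 1)^2 = 25x^2 - 10x + 1
  (5x - 1)^3 = 125x^3 - 75x^2 + 15x - 1
= 625x^4 - 500x^3 + 150x^2 - 20x + 1


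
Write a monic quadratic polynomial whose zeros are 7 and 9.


p(u) = (u - 7)(u - 9)
Expand: u^2 - 16u + 63


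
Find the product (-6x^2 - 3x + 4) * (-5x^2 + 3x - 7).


Distribute each term of the first polynomial:
  (-6x^2)(-5x^2 + 3x - 7) = 30x^4 - 18x^3 + 42x^2
  (-3x)(-5x^2 + 3x - 7) = 15x^3 - 9x^2 + 21x
  (4)(-5x^2 + 3x - 7) = -20x^2 + 12x - 28
Sum: 30x^4 - 3x^3 + 13x^2 + 33x - 28


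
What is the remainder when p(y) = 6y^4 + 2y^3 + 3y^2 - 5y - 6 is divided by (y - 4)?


By the Remainder Theorem, the remainder equals p(4):
  6*(4)^4 = 1536
  2*(4)^3 = 128
  3*(4)^2 = 48
  -5*(4)^1 = -20
  constant: -6
Sum: 1536 + 128 + 48 - 20 - 6 = 1686


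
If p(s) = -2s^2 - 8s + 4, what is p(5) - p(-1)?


p(5) = -86
p(-1) = 10
p(5) - p(-1) = -86 - 10 = -96


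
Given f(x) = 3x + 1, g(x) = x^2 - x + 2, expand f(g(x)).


Substitute g(x) into f:
f(g(x)) = 3*(x^2 - x + 2) + 1
Expand and combine: 3x^2 - 3x + 7


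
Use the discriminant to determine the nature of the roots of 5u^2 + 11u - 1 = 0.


D = b^2 - 4ac = (11)^2 - 4(5)(-1) = 121 + 20 = 141
Since D > 0: two distinct irrational roots


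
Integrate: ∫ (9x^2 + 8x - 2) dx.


Reverse power rule on each term:
  ∫ 9x^2 dx = 3x^3
  ∫ 8x dx = 4x^2
  ∫ -2 dx = -2x
F(x) = 3x^3 + 4x^2 - 2x + C


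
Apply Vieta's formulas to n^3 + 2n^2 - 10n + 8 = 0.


Monic cubic n^3+bn^2+cn+d=0: sum=-b, pairwise sum=c, product=-d.
b=2, c=-10, d=8
r1+r2+r3 = -2
r1r2+r1r3+r2r3 = -10
r1r2r3 = -8


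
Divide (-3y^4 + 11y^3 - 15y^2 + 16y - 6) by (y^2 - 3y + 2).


(-3y^4 + 11y^3 - 15y^2 + 16y - 6) / (y^2 - 3y + 2)
Step 1: -3y^2 * (y^2 - 3y + 2) = -3y^4 + 9y^3 - 6y^2; subtract.
Step 2: 2y * (y^2 - 3y + 2) = 2y^3 - 6y^2 + 4y; subtract.
Step 3: -3 * (y^2 - 3y + 2) = -3y^2 + 9y - 6; subtract.
Quotient: -3y^2 + 2y - 3, Remainder: 3y


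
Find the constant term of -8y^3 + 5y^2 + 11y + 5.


Read off the constant term: 5


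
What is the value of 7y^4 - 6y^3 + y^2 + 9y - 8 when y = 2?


Using direct substitution:
  7 * (2)^4 = 112
  -6 * (2)^3 = -48
  1 * (2)^2 = 4
  9 * (2)^1 = 18
  constant: -8
Sum = 112 - 48 + 4 + 18 - 8 = 78


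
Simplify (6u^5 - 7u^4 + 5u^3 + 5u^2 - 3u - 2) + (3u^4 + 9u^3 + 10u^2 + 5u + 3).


Align terms by degree and add:
  6u^5 - 7u^4 + 5u^3 + 5u^2 - 3u - 2
+ 3u^4 + 9u^3 + 10u^2 + 5u + 3
= 6u^5 - 4u^4 + 14u^3 + 15u^2 + 2u + 1


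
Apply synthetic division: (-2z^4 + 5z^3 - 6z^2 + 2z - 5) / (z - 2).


Synthetic division with c = 2. Coefficients: -2, 5, -6, 2, -5
Bring down -2.
  -2 * 2 = -4; -4 + 5 = 1
  1 * 2 = 2; 2 - 6 = -4
  -4 * 2 = -8; -8 + 2 = -6
  -6 * 2 = -12; -12 - 5 = -17
Quotient: -2z^3 + z^2 - 4z - 6, Remainder: -17


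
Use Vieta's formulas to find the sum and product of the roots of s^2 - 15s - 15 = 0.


For as^2+bs+c=0: sum = -b/a, product = c/a.
a=1, b=-15, c=-15
Sum = -(-15)/1 = 15
Product = (-15)/1 = -15


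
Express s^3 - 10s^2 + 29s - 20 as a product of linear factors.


Try integer roots (divisors of -20). s=1: p(1)=0.
Divide out (s - 1): quotient is s^2 - 9s + 20.
Factor the quadratic: (s - 4)(s - 5)
Result: (s - 1)(s - 4)(s - 5)


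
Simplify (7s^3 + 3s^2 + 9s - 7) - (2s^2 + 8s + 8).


Distribute the minus sign:
  (7s^3 + 3s^2 + 9s - 7)
- (2s^2 + 8s + 8)
Negate second polynomial: -2s^2 - 8s - 8
Add: 7s^3 + s^2 + s - 15


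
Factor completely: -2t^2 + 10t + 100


Roots satisfy r1 + r2 = -b/a = 5 and r1*r2 = c/a = -50.
So r1 = -5, r2 = 10.
-2t^2 + 10t + 100 = -2(t - r1)(t - r2) = -2(t + 5)(t - 10)


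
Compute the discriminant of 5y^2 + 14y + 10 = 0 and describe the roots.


D = b^2 - 4ac = (14)^2 - 4(5)(10) = 196 - 200 = -4
Since D < 0: two complex conjugate roots (no real roots)


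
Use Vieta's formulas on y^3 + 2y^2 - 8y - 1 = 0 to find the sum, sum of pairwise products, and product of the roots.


Monic cubic y^3+by^2+cy+d=0: sum=-b, pairwise sum=c, product=-d.
b=2, c=-8, d=-1
r1+r2+r3 = -2
r1r2+r1r3+r2r3 = -8
r1r2r3 = 1


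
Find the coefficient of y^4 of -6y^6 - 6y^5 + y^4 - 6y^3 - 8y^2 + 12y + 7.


Read off the coefficient of y^4: 1


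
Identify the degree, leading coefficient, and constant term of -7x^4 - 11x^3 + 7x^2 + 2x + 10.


Highest power of x is 4, with coefficient -7. Constant term is 10.
Degree = 4, leading coefficient = -7, constant term = 10


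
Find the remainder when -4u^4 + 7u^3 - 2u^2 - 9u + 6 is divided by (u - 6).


By the Remainder Theorem, the remainder equals p(6):
  -4*(6)^4 = -5184
  7*(6)^3 = 1512
  -2*(6)^2 = -72
  -9*(6)^1 = -54
  constant: 6
Sum: -5184 + 1512 - 72 - 54 + 6 = -3792


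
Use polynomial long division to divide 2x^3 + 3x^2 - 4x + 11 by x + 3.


(2x^3 + 3x^2 - 4x + 11) / (x + 3)
Step 1: 2x^2 * (x + 3) = 2x^3 + 6x^2; subtract.
Step 2: -3x * (x + 3) = -3x^2 - 9x; subtract.
Step 3: 5 * (x + 3) = 5x + 15; subtract.
Quotient: 2x^2 - 3x + 5, Remainder: -4


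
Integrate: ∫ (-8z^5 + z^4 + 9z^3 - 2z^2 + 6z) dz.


Reverse power rule on each term:
  ∫ -8z^5 dz = -(4/3)z^6
  ∫ z^4 dz = (1/5)z^5
  ∫ 9z^3 dz = (9/4)z^4
  ∫ -2z^2 dz = -(2/3)z^3
  ∫ 6z dz = 3z^2
F(z) = -(4/3)z^6 + (1/5)z^5 + (9/4)z^4 - (2/3)z^3 + 3z^2 + C


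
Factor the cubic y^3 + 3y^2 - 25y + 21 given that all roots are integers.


Try integer roots (divisors of 21). y=1: p(1)=0.
Divide out (y - 1): quotient is y^2 + 4y - 21.
Factor the quadratic: (y + 7)(y - 3)
Result: (y - 1)(y + 7)(y - 3)


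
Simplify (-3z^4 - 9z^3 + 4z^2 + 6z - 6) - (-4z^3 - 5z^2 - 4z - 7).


Distribute the minus sign:
  (-3z^4 - 9z^3 + 4z^2 + 6z - 6)
- (-4z^3 - 5z^2 - 4z - 7)
Negate second polynomial: 4z^3 + 5z^2 + 4z + 7
Add: -3z^4 - 5z^3 + 9z^2 + 10z + 1


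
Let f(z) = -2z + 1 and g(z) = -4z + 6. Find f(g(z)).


Substitute g(z) into f:
f(g(z)) = -2*(-4z + 6) + 1
Expand and combine: 8z - 11


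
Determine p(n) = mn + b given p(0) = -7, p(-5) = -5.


p(n) = mn + b. Using p(0)=-7, p(-5)=-5:
m = (-7 + 5)/(0 + 5) = -2/5 = -2/5
b = -7 - m*(0) = -7 = -7
p(n) = -(2/5)n - 7


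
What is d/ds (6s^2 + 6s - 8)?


Apply the power rule term by term:
  d/ds(6s^2) = 12s
  d/ds(6s) = 6
  d/ds(-8) = 0
p'(s) = 12s + 6


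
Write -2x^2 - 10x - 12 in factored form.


Roots satisfy r1 + r2 = -b/a = -5 and r1*r2 = c/a = 6.
So r1 = -2, r2 = -3.
-2x^2 - 10x - 12 = -2(x - r1)(x - r2) = -2(x + 2)(x + 3)


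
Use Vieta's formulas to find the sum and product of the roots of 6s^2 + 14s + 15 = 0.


For as^2+bs+c=0: sum = -b/a, product = c/a.
a=6, b=14, c=15
Sum = -(14)/6 = -7/3
Product = (15)/6 = 5/2


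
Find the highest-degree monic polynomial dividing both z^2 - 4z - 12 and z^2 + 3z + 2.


Factor each:
  z^2 - 4z - 12 = (z + 2)(z - 6)
  z^2 + 3z + 2 = (z + 2)(z + 1)
Common monic factor: z + 2


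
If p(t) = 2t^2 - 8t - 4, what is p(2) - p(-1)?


p(2) = -12
p(-1) = 6
p(2) - p(-1) = -12 - 6 = -18


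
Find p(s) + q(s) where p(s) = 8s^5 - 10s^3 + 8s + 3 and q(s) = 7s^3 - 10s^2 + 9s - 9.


Align terms by degree and add:
  8s^5 - 10s^3 + 8s + 3
+ 7s^3 - 10s^2 + 9s - 9
= 8s^5 - 3s^3 - 10s^2 + 17s - 6


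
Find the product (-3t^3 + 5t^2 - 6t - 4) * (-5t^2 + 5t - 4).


Distribute each term of the first polynomial:
  (-3t^3)(-5t^2 + 5t - 4) = 15t^5 - 15t^4 + 12t^3
  (5t^2)(-5t^2 + 5t - 4) = -25t^4 + 25t^3 - 20t^2
  (-6t)(-5t^2 + 5t - 4) = 30t^3 - 30t^2 + 24t
  (-4)(-5t^2 + 5t - 4) = 20t^2 - 20t + 16
Sum: 15t^5 - 40t^4 + 67t^3 - 30t^2 + 4t + 16


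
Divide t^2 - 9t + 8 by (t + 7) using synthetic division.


Synthetic division with c = -7. Coefficients: 1, -9, 8
Bring down 1.
  1 * -7 = -7; -7 - 9 = -16
  -16 * -7 = 112; 112 + 8 = 120
Quotient: t - 16, Remainder: 120


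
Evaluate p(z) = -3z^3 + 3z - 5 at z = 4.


Using direct substitution:
  -3 * (4)^3 = -192
  0 * (4)^2 = 0
  3 * (4)^1 = 12
  constant: -5
Sum = -192 + 0 + 12 - 5 = -185


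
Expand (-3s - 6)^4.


Expand (-3s - 6)^4 by repeated multiplication:
  (-3s - 6)^2 = 9s^2 + 36s + 36
  (-3s - 6)^3 = -27s^3 - 162s^2 - 324s - 216
= 81s^4 + 648s^3 + 1944s^2 + 2592s + 1296


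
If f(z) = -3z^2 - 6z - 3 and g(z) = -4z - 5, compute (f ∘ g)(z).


Substitute g(z) into f:
f(g(z)) = -3*(-4z - 5)^2 + (-6)*(-4z - 5) + (-3)
(-4z - 5)^2 = 16z^2 + 40z + 25
Expand and combine: -48z^2 - 96z - 48


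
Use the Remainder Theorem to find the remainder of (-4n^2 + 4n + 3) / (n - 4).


By the Remainder Theorem, the remainder equals p(4):
  -4*(4)^2 = -64
  4*(4)^1 = 16
  constant: 3
Sum: -64 + 16 + 3 = -45


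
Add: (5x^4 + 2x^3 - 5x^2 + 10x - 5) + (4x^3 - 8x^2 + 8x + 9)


Align terms by degree and add:
  5x^4 + 2x^3 - 5x^2 + 10x - 5
+ 4x^3 - 8x^2 + 8x + 9
= 5x^4 + 6x^3 - 13x^2 + 18x + 4


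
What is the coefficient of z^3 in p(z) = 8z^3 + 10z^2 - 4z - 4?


Read off the coefficient of z^3: 8


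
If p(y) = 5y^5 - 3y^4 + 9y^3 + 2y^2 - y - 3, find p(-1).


Using direct substitution:
  5 * (-1)^5 = -5
  -3 * (-1)^4 = -3
  9 * (-1)^3 = -9
  2 * (-1)^2 = 2
  -1 * (-1)^1 = 1
  constant: -3
Sum = -5 - 3 - 9 + 2 + 1 - 3 = -17


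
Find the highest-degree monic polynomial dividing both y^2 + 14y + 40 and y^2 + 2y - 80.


Factor each:
  y^2 + 14y + 40 = (y + 10)(y + 4)
  y^2 + 2y - 80 = (y + 10)(y - 8)
Common monic factor: y + 10


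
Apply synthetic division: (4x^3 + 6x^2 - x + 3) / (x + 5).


Synthetic division with c = -5. Coefficients: 4, 6, -1, 3
Bring down 4.
  4 * -5 = -20; -20 + 6 = -14
  -14 * -5 = 70; 70 - 1 = 69
  69 * -5 = -345; -345 + 3 = -342
Quotient: 4x^2 - 14x + 69, Remainder: -342


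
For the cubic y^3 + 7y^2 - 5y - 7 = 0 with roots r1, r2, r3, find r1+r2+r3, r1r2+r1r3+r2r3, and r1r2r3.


Monic cubic y^3+by^2+cy+d=0: sum=-b, pairwise sum=c, product=-d.
b=7, c=-5, d=-7
r1+r2+r3 = -7
r1r2+r1r3+r2r3 = -5
r1r2r3 = 7


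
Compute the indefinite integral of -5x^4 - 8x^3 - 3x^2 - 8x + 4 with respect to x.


Reverse power rule on each term:
  ∫ -5x^4 dx = -x^5
  ∫ -8x^3 dx = -2x^4
  ∫ -3x^2 dx = -x^3
  ∫ -8x dx = -4x^2
  ∫ 4 dx = 4x
F(x) = -x^5 - 2x^4 - x^3 - 4x^2 + 4x + C


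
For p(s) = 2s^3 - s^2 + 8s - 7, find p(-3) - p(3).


p(-3) = -94
p(3) = 62
p(-3) - p(3) = -94 - 62 = -156


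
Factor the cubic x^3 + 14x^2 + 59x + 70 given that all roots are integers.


Try integer roots (divisors of 70). x=-5: p(-5)=0.
Divide out (x + 5): quotient is x^2 + 9x + 14.
Factor the quadratic: (x + 7)(x + 2)
Result: (x + 5)(x + 7)(x + 2)


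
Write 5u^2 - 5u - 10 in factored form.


Roots satisfy r1 + r2 = -b/a = 1 and r1*r2 = c/a = -2.
So r1 = -1, r2 = 2.
5u^2 - 5u - 10 = 5(u - r1)(u - r2) = 5(u + 1)(u - 2)


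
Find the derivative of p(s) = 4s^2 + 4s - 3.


Apply the power rule term by term:
  d/ds(4s^2) = 8s
  d/ds(4s) = 4
  d/ds(-3) = 0
p'(s) = 8s + 4


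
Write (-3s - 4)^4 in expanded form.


Expand (-3s - 4)^4 by repeated multiplication:
  (-3s - 4)^2 = 9s^2 + 24s + 16
  (-3s - 4)^3 = -27s^3 - 108s^2 - 144s - 64
= 81s^4 + 432s^3 + 864s^2 + 768s + 256


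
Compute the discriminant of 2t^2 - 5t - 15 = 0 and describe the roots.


D = b^2 - 4ac = (-5)^2 - 4(2)(-15) = 25 + 120 = 145
Since D > 0: two distinct irrational roots


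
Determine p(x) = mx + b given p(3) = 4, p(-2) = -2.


p(x) = mx + b. Using p(3)=4, p(-2)=-2:
m = (4 + 2)/(3 + 2) = 6/5 = 6/5
b = 4 - m*(3) = 4 - 18/5 = 2/5
p(x) = (6/5)x + (2/5)


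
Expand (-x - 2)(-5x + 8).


Distribute each term of the first polynomial:
  (-x)(-5x + 8) = 5x^2 - 8x
  (-2)(-5x + 8) = 10x - 16
Sum: 5x^2 + 2x - 16


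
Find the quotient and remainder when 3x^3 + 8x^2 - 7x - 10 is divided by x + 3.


(3x^3 + 8x^2 - 7x - 10) / (x + 3)
Step 1: 3x^2 * (x + 3) = 3x^3 + 9x^2; subtract.
Step 2: -x * (x + 3) = -x^2 - 3x; subtract.
Step 3: -4 * (x + 3) = -4x - 12; subtract.
Quotient: 3x^2 - x - 4, Remainder: 2


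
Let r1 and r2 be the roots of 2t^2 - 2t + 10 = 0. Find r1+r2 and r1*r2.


For at^2+bt+c=0: sum = -b/a, product = c/a.
a=2, b=-2, c=10
Sum = -(-2)/2 = 1
Product = (10)/2 = 5


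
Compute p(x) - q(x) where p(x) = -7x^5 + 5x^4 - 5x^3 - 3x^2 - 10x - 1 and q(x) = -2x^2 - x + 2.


Distribute the minus sign:
  (-7x^5 + 5x^4 - 5x^3 - 3x^2 - 10x - 1)
- (-2x^2 - x + 2)
Negate second polynomial: 2x^2 + x - 2
Add: -7x^5 + 5x^4 - 5x^3 - x^2 - 9x - 3


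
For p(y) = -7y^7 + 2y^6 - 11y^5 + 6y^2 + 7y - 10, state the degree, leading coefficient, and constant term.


Highest power of y is 7, with coefficient -7. Constant term is -10.
Degree = 7, leading coefficient = -7, constant term = -10


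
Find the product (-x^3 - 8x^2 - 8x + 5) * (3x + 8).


Distribute each term of the first polynomial:
  (-x^3)(3x + 8) = -3x^4 - 8x^3
  (-8x^2)(3x + 8) = -24x^3 - 64x^2
  (-8x)(3x + 8) = -24x^2 - 64x
  (5)(3x + 8) = 15x + 40
Sum: -3x^4 - 32x^3 - 88x^2 - 49x + 40


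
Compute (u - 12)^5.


Expand (u - 12)^5 by repeated multiplication:
  (u - 12)^2 = u^2 - 24u + 144
  (u - 12)^3 = u^3 - 36u^2 + 432u - 1728
  (u - 12)^4 = u^4 - 48u^3 + 864u^2 - 6912u + 20736
= u^5 - 60u^4 + 1440u^3 - 17280u^2 + 103680u - 248832


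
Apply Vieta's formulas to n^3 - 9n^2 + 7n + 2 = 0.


Monic cubic n^3+bn^2+cn+d=0: sum=-b, pairwise sum=c, product=-d.
b=-9, c=7, d=2
r1+r2+r3 = 9
r1r2+r1r3+r2r3 = 7
r1r2r3 = -2


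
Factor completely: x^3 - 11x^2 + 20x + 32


Try integer roots (divisors of 32). x=8: p(8)=0.
Divide out (x - 8): quotient is x^2 - 3x - 4.
Factor the quadratic: (x + 1)(x - 4)
Result: (x - 8)(x + 1)(x - 4)


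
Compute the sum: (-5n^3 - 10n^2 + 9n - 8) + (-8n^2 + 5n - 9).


Align terms by degree and add:
  -5n^3 - 10n^2 + 9n - 8
  -8n^2 + 5n - 9
= -5n^3 - 18n^2 + 14n - 17


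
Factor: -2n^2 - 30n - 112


Roots satisfy r1 + r2 = -b/a = -15 and r1*r2 = c/a = 56.
So r1 = -8, r2 = -7.
-2n^2 - 30n - 112 = -2(n - r1)(n - r2) = -2(n + 8)(n + 7)


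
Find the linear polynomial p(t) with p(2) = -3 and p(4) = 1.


p(t) = mt + b. Using p(2)=-3, p(4)=1:
m = (-3 - 1)/(2 - 4) = -4/-2 = 2
b = -3 - m*(2) = -3 - 4 = -7
p(t) = 2t - 7


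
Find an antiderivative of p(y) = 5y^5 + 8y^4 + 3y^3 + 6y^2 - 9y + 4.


Reverse power rule on each term:
  ∫ 5y^5 dy = (5/6)y^6
  ∫ 8y^4 dy = (8/5)y^5
  ∫ 3y^3 dy = (3/4)y^4
  ∫ 6y^2 dy = 2y^3
  ∫ -9y dy = -(9/2)y^2
  ∫ 4 dy = 4y
F(y) = (5/6)y^6 + (8/5)y^5 + (3/4)y^4 + 2y^3 - (9/2)y^2 + 4y + C


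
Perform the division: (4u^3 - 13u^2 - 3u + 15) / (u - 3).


(4u^3 - 13u^2 - 3u + 15) / (u - 3)
Step 1: 4u^2 * (u - 3) = 4u^3 - 12u^2; subtract.
Step 2: -u * (u - 3) = -u^2 + 3u; subtract.
Step 3: -6 * (u - 3) = -6u + 18; subtract.
Quotient: 4u^2 - u - 6, Remainder: -3


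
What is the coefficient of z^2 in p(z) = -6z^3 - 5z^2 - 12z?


Read off the coefficient of z^2: -5


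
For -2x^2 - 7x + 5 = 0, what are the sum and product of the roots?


For ax^2+bx+c=0: sum = -b/a, product = c/a.
a=-2, b=-7, c=5
Sum = -(-7)/-2 = -7/2
Product = (5)/-2 = -5/2


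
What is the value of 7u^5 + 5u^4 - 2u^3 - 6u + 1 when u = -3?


Using direct substitution:
  7 * (-3)^5 = -1701
  5 * (-3)^4 = 405
  -2 * (-3)^3 = 54
  0 * (-3)^2 = 0
  -6 * (-3)^1 = 18
  constant: 1
Sum = -1701 + 405 + 54 + 0 + 18 + 1 = -1223


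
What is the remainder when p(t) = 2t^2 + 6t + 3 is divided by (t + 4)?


By the Remainder Theorem, the remainder equals p(-4):
  2*(-4)^2 = 32
  6*(-4)^1 = -24
  constant: 3
Sum: 32 - 24 + 3 = 11


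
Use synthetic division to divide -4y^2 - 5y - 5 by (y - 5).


Synthetic division with c = 5. Coefficients: -4, -5, -5
Bring down -4.
  -4 * 5 = -20; -20 - 5 = -25
  -25 * 5 = -125; -125 - 5 = -130
Quotient: -4y - 25, Remainder: -130


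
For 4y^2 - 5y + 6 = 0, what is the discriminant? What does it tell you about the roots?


D = b^2 - 4ac = (-5)^2 - 4(4)(6) = 25 - 96 = -71
Since D < 0: two complex conjugate roots (no real roots)


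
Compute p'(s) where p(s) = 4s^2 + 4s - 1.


Apply the power rule term by term:
  d/ds(4s^2) = 8s
  d/ds(4s) = 4
  d/ds(-1) = 0
p'(s) = 8s + 4


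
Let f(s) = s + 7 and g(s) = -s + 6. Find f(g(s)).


Substitute g(s) into f:
f(g(s)) = 1*(-s + 6) + 7
Expand and combine: -s + 13


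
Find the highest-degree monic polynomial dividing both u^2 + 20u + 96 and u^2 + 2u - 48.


Factor each:
  u^2 + 20u + 96 = (u + 8)(u + 12)
  u^2 + 2u - 48 = (u + 8)(u - 6)
Common monic factor: u + 8


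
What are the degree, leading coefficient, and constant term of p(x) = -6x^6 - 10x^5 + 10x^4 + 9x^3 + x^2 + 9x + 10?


Highest power of x is 6, with coefficient -6. Constant term is 10.
Degree = 6, leading coefficient = -6, constant term = 10


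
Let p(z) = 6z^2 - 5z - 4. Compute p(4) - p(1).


p(4) = 72
p(1) = -3
p(4) - p(1) = 72 + 3 = 75


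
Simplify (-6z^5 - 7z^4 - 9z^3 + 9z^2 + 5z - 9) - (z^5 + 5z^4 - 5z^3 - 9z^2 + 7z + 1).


Distribute the minus sign:
  (-6z^5 - 7z^4 - 9z^3 + 9z^2 + 5z - 9)
- (z^5 + 5z^4 - 5z^3 - 9z^2 + 7z + 1)
Negate second polynomial: -z^5 - 5z^4 + 5z^3 + 9z^2 - 7z - 1
Add: -7z^5 - 12z^4 - 4z^3 + 18z^2 - 2z - 10


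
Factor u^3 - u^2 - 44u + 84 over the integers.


Try integer roots (divisors of 84). u=6: p(6)=0.
Divide out (u - 6): quotient is u^2 + 5u - 14.
Factor the quadratic: (u - 2)(u + 7)
Result: (u - 6)(u - 2)(u + 7)


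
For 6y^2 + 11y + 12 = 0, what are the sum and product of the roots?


For ay^2+by+c=0: sum = -b/a, product = c/a.
a=6, b=11, c=12
Sum = -(11)/6 = -11/6
Product = (12)/6 = 2


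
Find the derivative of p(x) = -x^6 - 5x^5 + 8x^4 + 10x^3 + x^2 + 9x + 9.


Apply the power rule term by term:
  d/dx(-x^6) = -6x^5
  d/dx(-5x^5) = -25x^4
  d/dx(8x^4) = 32x^3
  d/dx(10x^3) = 30x^2
  d/dx(x^2) = 2x
  d/dx(9x) = 9
  d/dx(9) = 0
p'(x) = -6x^5 - 25x^4 + 32x^3 + 30x^2 + 2x + 9


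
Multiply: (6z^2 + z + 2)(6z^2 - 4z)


Distribute each term of the first polynomial:
  (6z^2)(6z^2 - 4z) = 36z^4 - 24z^3
  (z)(6z^2 - 4z) = 6z^3 - 4z^2
  (2)(6z^2 - 4z) = 12z^2 - 8z
Sum: 36z^4 - 18z^3 + 8z^2 - 8z


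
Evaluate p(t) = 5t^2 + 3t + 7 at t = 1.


Using direct substitution:
  5 * (1)^2 = 5
  3 * (1)^1 = 3
  constant: 7
Sum = 5 + 3 + 7 = 15


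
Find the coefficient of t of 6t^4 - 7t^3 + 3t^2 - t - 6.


Read off the coefficient of t: -1


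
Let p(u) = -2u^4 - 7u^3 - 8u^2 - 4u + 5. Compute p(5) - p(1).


p(5) = -2340
p(1) = -16
p(5) - p(1) = -2340 + 16 = -2324


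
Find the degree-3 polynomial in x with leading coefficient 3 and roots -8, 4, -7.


p(x) = 3(x + 8)(x - 4)(x + 7)
Expand: 3x^3 + 33x^2 - 12x - 672


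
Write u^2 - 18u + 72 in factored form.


Roots satisfy r1 + r2 = -b/a = 18 and r1*r2 = c/a = 72.
So r1 = 12, r2 = 6.
u^2 - 18u + 72 = (u - r1)(u - r2) = (u - 12)(u - 6)


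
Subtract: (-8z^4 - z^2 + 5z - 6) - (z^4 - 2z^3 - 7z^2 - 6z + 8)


Distribute the minus sign:
  (-8z^4 - z^2 + 5z - 6)
- (z^4 - 2z^3 - 7z^2 - 6z + 8)
Negate second polynomial: -z^4 + 2z^3 + 7z^2 + 6z - 8
Add: -9z^4 + 2z^3 + 6z^2 + 11z - 14


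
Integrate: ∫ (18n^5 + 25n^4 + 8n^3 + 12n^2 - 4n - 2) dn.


Reverse power rule on each term:
  ∫ 18n^5 dn = 3n^6
  ∫ 25n^4 dn = 5n^5
  ∫ 8n^3 dn = 2n^4
  ∫ 12n^2 dn = 4n^3
  ∫ -4n dn = -2n^2
  ∫ -2 dn = -2n
F(n) = 3n^6 + 5n^5 + 2n^4 + 4n^3 - 2n^2 - 2n + C


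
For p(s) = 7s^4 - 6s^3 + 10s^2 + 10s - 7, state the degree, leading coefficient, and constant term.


Highest power of s is 4, with coefficient 7. Constant term is -7.
Degree = 4, leading coefficient = 7, constant term = -7


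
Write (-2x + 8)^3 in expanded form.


Expand (-2x + 8)^3 by repeated multiplication:
  (-2x + 8)^2 = 4x^2 - 32x + 64
= -8x^3 + 96x^2 - 384x + 512


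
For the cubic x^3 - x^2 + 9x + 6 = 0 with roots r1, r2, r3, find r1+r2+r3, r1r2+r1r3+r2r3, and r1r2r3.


Monic cubic x^3+bx^2+cx+d=0: sum=-b, pairwise sum=c, product=-d.
b=-1, c=9, d=6
r1+r2+r3 = 1
r1r2+r1r3+r2r3 = 9
r1r2r3 = -6


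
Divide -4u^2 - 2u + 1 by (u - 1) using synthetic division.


Synthetic division with c = 1. Coefficients: -4, -2, 1
Bring down -4.
  -4 * 1 = -4; -4 - 2 = -6
  -6 * 1 = -6; -6 + 1 = -5
Quotient: -4u - 6, Remainder: -5


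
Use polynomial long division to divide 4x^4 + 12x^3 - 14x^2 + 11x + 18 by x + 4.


(4x^4 + 12x^3 - 14x^2 + 11x + 18) / (x + 4)
Step 1: 4x^3 * (x + 4) = 4x^4 + 16x^3; subtract.
Step 2: -4x^2 * (x + 4) = -4x^3 - 16x^2; subtract.
Step 3: 2x * (x + 4) = 2x^2 + 8x; subtract.
Step 4: 3 * (x + 4) = 3x + 12; subtract.
Quotient: 4x^3 - 4x^2 + 2x + 3, Remainder: 6


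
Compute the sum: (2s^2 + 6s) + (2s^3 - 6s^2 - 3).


Align terms by degree and add:
  2s^2 + 6s
+ 2s^3 - 6s^2 - 3
= 2s^3 - 4s^2 + 6s - 3


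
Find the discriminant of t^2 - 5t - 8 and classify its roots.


D = b^2 - 4ac = (-5)^2 - 4(1)(-8) = 25 + 32 = 57
Since D > 0: two distinct irrational roots


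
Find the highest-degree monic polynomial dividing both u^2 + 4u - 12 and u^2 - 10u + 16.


Factor each:
  u^2 + 4u - 12 = (u - 2)(u + 6)
  u^2 - 10u + 16 = (u - 2)(u - 8)
Common monic factor: u - 2


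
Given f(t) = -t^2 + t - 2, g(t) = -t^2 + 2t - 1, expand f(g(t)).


Substitute g(t) into f:
f(g(t)) = -1*(-t^2 + 2t - 1)^2 + 1*(-t^2 + 2t - 1) + (-2)
(-t^2 + 2t - 1)^2 = t^4 - 4t^3 + 6t^2 - 4t + 1
Expand and combine: -t^4 + 4t^3 - 7t^2 + 6t - 4


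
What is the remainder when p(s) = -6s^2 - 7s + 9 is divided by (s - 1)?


By the Remainder Theorem, the remainder equals p(1):
  -6*(1)^2 = -6
  -7*(1)^1 = -7
  constant: 9
Sum: -6 - 7 + 9 = -4


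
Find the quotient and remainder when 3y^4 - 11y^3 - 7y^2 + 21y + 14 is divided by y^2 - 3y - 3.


(3y^4 - 11y^3 - 7y^2 + 21y + 14) / (y^2 - 3y - 3)
Step 1: 3y^2 * (y^2 - 3y - 3) = 3y^4 - 9y^3 - 9y^2; subtract.
Step 2: -2y * (y^2 - 3y - 3) = -2y^3 + 6y^2 + 6y; subtract.
Step 3: -4 * (y^2 - 3y - 3) = -4y^2 + 12y + 12; subtract.
Quotient: 3y^2 - 2y - 4, Remainder: 3y + 2


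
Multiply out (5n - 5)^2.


Expand (5n - 5)^2 by repeated multiplication:
= 25n^2 - 50n + 25


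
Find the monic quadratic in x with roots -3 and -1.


p(x) = (x + 3)(x + 1)
Expand: x^2 + 4x + 3


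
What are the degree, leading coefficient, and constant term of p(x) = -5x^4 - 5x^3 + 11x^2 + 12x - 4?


Highest power of x is 4, with coefficient -5. Constant term is -4.
Degree = 4, leading coefficient = -5, constant term = -4


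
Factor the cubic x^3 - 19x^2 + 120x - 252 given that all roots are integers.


Try integer roots (divisors of -252). x=6: p(6)=0.
Divide out (x - 6): quotient is x^2 - 13x + 42.
Factor the quadratic: (x - 6)(x - 7)
Result: (x - 6)(x - 6)(x - 7)


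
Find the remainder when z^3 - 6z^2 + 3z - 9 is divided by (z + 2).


By the Remainder Theorem, the remainder equals p(-2):
  1*(-2)^3 = -8
  -6*(-2)^2 = -24
  3*(-2)^1 = -6
  constant: -9
Sum: -8 - 24 - 6 - 9 = -47


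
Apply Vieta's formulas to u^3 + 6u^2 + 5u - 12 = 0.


Monic cubic u^3+bu^2+cu+d=0: sum=-b, pairwise sum=c, product=-d.
b=6, c=5, d=-12
r1+r2+r3 = -6
r1r2+r1r3+r2r3 = 5
r1r2r3 = 12


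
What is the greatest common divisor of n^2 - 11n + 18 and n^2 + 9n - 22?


Factor each:
  n^2 - 11n + 18 = (n - 2)(n - 9)
  n^2 + 9n - 22 = (n - 2)(n + 11)
Common monic factor: n - 2


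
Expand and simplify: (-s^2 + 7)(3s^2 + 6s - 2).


Distribute each term of the first polynomial:
  (-s^2)(3s^2 + 6s - 2) = -3s^4 - 6s^3 + 2s^2
  (7)(3s^2 + 6s - 2) = 21s^2 + 42s - 14
Sum: -3s^4 - 6s^3 + 23s^2 + 42s - 14


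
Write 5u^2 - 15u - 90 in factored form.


Roots satisfy r1 + r2 = -b/a = 3 and r1*r2 = c/a = -18.
So r1 = -3, r2 = 6.
5u^2 - 15u - 90 = 5(u - r1)(u - r2) = 5(u + 3)(u - 6)


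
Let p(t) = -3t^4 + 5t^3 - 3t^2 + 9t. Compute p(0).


Using direct substitution:
  -3 * (0)^4 = 0
  5 * (0)^3 = 0
  -3 * (0)^2 = 0
  9 * (0)^1 = 0
  constant: 0
Sum = 0 + 0 + 0 + 0 + 0 = 0


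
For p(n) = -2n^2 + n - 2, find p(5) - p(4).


p(5) = -47
p(4) = -30
p(5) - p(4) = -47 + 30 = -17


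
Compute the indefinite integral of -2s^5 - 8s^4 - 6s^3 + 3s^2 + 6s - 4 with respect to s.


Reverse power rule on each term:
  ∫ -2s^5 ds = -(1/3)s^6
  ∫ -8s^4 ds = -(8/5)s^5
  ∫ -6s^3 ds = -(3/2)s^4
  ∫ 3s^2 ds = s^3
  ∫ 6s ds = 3s^2
  ∫ -4 ds = -4s
F(s) = -(1/3)s^6 - (8/5)s^5 - (3/2)s^4 + s^3 + 3s^2 - 4s + C


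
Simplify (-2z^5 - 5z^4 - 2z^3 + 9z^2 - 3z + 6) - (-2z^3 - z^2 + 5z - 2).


Distribute the minus sign:
  (-2z^5 - 5z^4 - 2z^3 + 9z^2 - 3z + 6)
- (-2z^3 - z^2 + 5z - 2)
Negate second polynomial: 2z^3 + z^2 - 5z + 2
Add: -2z^5 - 5z^4 + 10z^2 - 8z + 8


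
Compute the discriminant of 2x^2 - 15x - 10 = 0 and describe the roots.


D = b^2 - 4ac = (-15)^2 - 4(2)(-10) = 225 + 80 = 305
Since D > 0: two distinct irrational roots


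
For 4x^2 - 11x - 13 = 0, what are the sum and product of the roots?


For ax^2+bx+c=0: sum = -b/a, product = c/a.
a=4, b=-11, c=-13
Sum = -(-11)/4 = 11/4
Product = (-13)/4 = -13/4


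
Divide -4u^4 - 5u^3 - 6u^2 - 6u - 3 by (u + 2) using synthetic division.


Synthetic division with c = -2. Coefficients: -4, -5, -6, -6, -3
Bring down -4.
  -4 * -2 = 8; 8 - 5 = 3
  3 * -2 = -6; -6 - 6 = -12
  -12 * -2 = 24; 24 - 6 = 18
  18 * -2 = -36; -36 - 3 = -39
Quotient: -4u^3 + 3u^2 - 12u + 18, Remainder: -39


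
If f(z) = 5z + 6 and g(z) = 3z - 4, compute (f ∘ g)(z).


Substitute g(z) into f:
f(g(z)) = 5*(3z - 4) + 6
Expand and combine: 15z - 14
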